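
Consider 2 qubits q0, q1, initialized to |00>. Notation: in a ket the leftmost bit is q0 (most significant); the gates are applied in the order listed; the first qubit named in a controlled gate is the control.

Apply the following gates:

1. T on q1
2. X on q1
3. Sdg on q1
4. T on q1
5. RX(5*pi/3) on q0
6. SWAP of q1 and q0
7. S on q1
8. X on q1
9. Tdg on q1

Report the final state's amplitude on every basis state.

After the circuit, the state carries amplitude 0 on |00>, 0 on |01>, -exp(3*I*pi/4)/2 on |10>, sqrt(3)*I/2 on |11>.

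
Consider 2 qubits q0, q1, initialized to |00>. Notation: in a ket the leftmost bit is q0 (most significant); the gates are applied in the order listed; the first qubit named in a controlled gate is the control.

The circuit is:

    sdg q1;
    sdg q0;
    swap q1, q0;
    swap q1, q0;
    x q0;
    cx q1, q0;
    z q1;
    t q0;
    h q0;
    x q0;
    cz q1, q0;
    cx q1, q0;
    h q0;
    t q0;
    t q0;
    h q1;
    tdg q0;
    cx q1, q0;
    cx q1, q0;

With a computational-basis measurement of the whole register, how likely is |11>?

Outcome |11> occurs with probability 1/2. Key observation: gates 18-19 undo each other exactly, leaving only the rest of the circuit to track.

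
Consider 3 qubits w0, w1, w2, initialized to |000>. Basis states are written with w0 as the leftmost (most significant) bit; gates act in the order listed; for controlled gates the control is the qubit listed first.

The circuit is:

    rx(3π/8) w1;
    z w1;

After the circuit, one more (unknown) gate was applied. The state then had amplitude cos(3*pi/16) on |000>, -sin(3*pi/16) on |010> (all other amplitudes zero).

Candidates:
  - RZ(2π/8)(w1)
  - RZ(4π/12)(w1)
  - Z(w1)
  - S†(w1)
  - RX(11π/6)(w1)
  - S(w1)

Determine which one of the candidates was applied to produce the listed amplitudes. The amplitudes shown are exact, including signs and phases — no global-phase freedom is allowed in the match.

It was S(w1) that produced the state shown.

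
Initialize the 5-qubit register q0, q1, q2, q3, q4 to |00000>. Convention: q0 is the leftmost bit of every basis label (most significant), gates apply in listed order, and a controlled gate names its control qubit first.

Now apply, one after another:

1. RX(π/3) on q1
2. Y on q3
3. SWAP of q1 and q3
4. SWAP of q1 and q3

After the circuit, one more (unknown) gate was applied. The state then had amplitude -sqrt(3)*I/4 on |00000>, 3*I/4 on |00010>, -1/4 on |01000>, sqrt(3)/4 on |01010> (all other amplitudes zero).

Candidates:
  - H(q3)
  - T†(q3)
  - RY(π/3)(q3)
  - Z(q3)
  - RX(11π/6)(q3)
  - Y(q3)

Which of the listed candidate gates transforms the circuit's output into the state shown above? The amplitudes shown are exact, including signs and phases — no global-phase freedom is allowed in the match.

It was RY(π/3)(q3) that produced the state shown. Key observation: steps 3-4 multiply out to the identity, so the circuit reduces to the remaining gates.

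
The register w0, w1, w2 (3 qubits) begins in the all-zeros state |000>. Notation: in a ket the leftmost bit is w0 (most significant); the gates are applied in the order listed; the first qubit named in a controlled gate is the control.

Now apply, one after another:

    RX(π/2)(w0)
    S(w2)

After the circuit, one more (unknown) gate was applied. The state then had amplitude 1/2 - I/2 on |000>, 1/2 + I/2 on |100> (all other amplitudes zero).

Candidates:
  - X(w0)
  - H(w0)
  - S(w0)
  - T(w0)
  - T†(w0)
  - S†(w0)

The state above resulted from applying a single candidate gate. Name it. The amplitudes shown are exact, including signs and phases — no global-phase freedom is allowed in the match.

The unique candidate consistent with the amplitudes is H(w0).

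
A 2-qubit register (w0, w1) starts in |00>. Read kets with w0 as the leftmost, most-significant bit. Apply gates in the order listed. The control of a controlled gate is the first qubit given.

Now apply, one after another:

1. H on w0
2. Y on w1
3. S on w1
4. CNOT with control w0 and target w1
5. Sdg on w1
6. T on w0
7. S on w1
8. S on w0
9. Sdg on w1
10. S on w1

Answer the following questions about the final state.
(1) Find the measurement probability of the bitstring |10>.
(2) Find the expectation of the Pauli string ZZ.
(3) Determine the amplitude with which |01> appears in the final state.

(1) Outcome |10> occurs with probability 1/2.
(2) The expectation value of ZZ is -1.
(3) |01> carries amplitude -sqrt(2)/2 in the final state.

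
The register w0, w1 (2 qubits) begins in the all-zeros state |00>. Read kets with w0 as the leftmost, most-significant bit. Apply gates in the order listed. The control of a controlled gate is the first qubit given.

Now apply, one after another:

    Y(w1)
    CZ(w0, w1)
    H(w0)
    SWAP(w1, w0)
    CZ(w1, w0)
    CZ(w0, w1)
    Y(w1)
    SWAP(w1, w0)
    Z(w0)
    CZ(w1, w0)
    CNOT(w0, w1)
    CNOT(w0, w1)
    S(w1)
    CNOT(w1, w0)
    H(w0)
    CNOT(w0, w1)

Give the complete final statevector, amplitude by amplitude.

The resulting statevector has amplitude -I on |10>, and 0 on every other basis state. Key observation: the block from step 11 through step 12 cancels to the identity and can be dropped.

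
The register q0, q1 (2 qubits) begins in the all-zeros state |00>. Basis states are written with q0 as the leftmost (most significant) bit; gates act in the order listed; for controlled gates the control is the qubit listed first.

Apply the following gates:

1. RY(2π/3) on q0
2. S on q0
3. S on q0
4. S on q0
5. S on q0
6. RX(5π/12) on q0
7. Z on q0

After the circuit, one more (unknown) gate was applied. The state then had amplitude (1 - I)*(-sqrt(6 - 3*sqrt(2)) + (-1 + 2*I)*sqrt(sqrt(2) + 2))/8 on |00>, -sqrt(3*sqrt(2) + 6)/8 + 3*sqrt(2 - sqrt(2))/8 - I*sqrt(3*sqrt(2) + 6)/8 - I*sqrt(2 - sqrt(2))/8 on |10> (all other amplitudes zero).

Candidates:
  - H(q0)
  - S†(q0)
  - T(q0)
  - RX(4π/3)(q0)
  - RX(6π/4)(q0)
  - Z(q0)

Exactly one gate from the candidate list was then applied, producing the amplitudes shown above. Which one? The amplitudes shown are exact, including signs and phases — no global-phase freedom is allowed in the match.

The unique candidate consistent with the amplitudes is RX(4π/3)(q0). Key observation: the block from step 2 through step 5 cancels to the identity and can be dropped.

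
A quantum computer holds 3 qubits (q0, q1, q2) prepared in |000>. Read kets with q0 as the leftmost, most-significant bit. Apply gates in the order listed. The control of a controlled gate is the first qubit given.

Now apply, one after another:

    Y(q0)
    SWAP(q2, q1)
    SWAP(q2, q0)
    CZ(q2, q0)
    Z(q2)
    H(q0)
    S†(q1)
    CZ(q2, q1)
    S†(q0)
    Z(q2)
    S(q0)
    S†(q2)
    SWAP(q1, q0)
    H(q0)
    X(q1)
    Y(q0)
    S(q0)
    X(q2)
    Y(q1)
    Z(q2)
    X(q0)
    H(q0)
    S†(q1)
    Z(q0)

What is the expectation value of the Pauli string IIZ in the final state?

The observable IIZ averages to 1.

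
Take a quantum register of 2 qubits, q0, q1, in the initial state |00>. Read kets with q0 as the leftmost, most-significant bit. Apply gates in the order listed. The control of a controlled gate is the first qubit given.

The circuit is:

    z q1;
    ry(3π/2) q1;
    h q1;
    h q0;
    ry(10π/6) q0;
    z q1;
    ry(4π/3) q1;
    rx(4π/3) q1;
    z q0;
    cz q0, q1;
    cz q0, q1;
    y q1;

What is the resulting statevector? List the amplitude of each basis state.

The final amplitudes are -(1 - I)*(2 + I)*(sqrt(2) + sqrt(6))/16 on |00>, (1 - I)*(sqrt(6) + 3*sqrt(2))/16 on |01>, -(1 - I)*(2 + I)*(-sqrt(6) + sqrt(2))/16 on |10>, (1 - I)*(-3*sqrt(2) + sqrt(6))/16 on |11>.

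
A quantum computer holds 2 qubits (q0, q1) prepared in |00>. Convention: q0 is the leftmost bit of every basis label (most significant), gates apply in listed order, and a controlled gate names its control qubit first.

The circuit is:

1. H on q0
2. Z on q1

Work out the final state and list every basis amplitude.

After the circuit, the state carries amplitude sqrt(2)/2 on |00>, 0 on |01>, sqrt(2)/2 on |10>, 0 on |11>.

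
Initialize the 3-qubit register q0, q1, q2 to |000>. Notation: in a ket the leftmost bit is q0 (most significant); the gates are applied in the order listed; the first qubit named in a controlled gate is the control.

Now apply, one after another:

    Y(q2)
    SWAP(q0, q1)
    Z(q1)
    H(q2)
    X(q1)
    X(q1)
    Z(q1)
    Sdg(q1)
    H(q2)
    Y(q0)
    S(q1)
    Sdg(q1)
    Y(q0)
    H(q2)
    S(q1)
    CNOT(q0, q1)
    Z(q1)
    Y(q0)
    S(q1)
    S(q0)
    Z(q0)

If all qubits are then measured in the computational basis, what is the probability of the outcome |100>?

A full measurement returns |100> with probability 1/2. Key observation: steps 8-15 multiply out to the identity, so the circuit reduces to the remaining gates.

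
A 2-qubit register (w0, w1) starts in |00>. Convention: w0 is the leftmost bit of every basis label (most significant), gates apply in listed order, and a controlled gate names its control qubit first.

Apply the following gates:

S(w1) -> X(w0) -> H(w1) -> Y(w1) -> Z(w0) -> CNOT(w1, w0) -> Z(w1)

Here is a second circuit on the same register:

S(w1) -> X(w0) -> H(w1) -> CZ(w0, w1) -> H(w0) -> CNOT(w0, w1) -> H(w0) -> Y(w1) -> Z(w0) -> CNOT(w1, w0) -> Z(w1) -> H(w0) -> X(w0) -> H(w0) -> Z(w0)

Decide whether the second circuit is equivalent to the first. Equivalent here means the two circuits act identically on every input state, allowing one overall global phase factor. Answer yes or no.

No — the two circuits implement different unitaries, even allowing a global phase.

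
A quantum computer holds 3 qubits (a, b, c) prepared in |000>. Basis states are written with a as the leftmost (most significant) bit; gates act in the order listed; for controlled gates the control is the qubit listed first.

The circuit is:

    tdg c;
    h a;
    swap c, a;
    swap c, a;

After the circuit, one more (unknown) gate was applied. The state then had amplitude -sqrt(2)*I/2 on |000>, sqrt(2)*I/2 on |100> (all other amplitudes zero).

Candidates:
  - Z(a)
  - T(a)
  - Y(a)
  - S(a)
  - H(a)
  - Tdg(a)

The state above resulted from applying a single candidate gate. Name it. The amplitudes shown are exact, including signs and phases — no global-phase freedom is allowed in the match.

It was Y(a) that produced the state shown. Key observation: steps 3-4 multiply out to the identity, so the circuit reduces to the remaining gates.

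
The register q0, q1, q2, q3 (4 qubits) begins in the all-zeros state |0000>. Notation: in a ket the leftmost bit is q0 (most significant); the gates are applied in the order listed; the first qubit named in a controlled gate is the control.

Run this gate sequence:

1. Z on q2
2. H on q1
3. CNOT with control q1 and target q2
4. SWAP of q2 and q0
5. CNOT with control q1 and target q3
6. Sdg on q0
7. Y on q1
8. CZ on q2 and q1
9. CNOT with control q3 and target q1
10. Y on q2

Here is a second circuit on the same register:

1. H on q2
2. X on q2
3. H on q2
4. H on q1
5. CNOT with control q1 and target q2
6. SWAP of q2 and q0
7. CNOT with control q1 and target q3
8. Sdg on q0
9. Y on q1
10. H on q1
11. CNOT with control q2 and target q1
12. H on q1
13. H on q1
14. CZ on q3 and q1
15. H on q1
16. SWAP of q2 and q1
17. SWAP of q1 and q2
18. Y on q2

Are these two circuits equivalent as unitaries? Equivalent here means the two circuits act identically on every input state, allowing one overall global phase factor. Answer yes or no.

Yes: on every input state the two circuits agree up to one overall phase factor.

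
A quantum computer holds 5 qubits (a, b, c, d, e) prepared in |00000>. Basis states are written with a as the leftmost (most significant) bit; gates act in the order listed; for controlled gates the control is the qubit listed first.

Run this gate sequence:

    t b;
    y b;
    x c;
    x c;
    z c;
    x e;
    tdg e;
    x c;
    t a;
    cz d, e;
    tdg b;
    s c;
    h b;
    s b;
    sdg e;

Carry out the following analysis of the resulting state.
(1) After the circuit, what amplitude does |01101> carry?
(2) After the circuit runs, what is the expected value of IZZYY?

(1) The amplitude on |01101> is -sqrt(2)*I/2.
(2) In the final state, IZZYY has expectation 0.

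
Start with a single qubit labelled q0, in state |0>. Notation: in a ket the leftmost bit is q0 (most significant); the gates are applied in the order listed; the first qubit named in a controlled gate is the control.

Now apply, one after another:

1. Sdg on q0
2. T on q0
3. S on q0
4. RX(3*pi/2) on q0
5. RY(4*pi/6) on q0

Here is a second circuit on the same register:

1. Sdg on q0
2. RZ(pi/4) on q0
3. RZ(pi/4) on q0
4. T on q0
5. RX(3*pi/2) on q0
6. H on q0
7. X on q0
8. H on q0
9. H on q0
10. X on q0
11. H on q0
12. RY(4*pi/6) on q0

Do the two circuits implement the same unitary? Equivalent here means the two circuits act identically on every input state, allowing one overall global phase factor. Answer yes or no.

Yes: on every input state the two circuits agree up to one overall phase factor.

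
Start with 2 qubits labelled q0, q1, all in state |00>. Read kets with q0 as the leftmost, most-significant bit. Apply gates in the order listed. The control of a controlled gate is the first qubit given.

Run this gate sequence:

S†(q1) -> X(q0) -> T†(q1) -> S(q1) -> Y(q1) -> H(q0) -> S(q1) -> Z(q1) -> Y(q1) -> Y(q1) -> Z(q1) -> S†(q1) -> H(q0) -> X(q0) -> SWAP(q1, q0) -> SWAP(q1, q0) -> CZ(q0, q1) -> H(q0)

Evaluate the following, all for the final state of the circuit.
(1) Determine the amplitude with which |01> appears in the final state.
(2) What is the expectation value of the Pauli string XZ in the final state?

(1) The amplitude on |01> is sqrt(2)*I/2. Key observation: gates 6-13 undo each other exactly, leaving only the rest of the circuit to track.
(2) In the final state, XZ has expectation -1.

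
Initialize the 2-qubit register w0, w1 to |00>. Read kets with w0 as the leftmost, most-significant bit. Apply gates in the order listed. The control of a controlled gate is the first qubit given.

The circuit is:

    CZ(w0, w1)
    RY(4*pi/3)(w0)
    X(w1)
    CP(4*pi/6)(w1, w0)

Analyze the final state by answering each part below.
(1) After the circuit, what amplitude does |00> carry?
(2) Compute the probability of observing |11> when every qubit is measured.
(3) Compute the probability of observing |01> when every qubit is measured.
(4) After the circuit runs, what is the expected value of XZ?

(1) The amplitude on |00> is 0.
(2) A full measurement returns |11> with probability 3/4.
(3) The probability of measuring |01> is 1/4.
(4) In the final state, XZ has expectation -sqrt(3)/4.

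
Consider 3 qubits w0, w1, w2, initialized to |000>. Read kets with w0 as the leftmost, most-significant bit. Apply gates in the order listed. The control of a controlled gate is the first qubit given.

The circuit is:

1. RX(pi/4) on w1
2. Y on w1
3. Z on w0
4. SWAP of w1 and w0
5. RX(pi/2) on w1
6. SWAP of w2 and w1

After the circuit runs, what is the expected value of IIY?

The expectation value of IIY is -1.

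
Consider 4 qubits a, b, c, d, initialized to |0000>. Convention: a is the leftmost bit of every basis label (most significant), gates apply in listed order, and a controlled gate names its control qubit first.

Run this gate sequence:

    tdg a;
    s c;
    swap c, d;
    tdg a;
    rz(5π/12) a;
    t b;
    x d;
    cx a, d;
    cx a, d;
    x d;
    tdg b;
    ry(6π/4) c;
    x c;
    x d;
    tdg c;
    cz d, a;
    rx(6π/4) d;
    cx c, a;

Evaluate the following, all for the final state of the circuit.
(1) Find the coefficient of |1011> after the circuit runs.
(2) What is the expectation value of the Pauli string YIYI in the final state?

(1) The final state's coefficient on |1011> equals -exp(13*I*pi/24)/2. Key observation: the block from step 6 through step 11 cancels to the identity and can be dropped.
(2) The observable YIYI averages to sqrt(2)/2.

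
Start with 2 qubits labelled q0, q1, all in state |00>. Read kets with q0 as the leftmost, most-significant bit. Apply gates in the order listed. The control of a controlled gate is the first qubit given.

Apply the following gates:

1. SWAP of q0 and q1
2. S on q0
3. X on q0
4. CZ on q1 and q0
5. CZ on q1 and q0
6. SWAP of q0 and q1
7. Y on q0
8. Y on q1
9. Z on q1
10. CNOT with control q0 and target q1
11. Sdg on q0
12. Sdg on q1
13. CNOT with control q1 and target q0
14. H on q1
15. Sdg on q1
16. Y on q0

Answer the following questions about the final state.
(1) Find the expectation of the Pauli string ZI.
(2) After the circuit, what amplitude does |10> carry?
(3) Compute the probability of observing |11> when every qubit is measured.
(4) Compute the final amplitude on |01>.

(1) The observable ZI averages to -1. Key observation: gates 4-5 undo each other exactly, leaving only the rest of the circuit to track.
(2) The amplitude on |10> is -sqrt(2)*I/2.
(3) Outcome |11> occurs with probability 1/2.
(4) The amplitude on |01> is 0.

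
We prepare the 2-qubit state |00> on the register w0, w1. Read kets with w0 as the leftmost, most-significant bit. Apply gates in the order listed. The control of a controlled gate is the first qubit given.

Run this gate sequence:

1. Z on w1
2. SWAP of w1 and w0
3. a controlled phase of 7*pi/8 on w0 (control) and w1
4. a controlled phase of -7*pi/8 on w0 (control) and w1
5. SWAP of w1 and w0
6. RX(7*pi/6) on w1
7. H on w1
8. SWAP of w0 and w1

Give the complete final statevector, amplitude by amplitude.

The final amplitudes are (1 - I)*(1 - sqrt(3)*I)/4 on |00>, 0 on |01>, (1 - I)*(-sqrt(3) + I)/4 on |10>, 0 on |11>. Key observation: gates 2-5 undo each other exactly, leaving only the rest of the circuit to track.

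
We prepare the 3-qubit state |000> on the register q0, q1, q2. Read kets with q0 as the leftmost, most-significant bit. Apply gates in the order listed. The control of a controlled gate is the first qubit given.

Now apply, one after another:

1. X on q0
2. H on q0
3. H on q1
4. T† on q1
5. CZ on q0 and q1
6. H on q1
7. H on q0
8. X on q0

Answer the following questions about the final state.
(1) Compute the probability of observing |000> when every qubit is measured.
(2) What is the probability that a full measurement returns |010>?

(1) The probability of measuring |000> is 1/4.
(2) A full measurement returns |010> with probability 1/4.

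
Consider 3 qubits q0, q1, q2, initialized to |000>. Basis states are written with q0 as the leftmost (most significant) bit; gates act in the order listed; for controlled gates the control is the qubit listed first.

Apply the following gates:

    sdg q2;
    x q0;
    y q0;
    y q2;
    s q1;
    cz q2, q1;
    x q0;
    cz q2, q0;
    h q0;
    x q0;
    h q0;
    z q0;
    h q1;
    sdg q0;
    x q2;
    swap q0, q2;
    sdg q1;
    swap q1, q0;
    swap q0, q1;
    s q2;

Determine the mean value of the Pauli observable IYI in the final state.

The observable IYI averages to -1. Key observation: gates 9-12 undo each other exactly, leaving only the rest of the circuit to track.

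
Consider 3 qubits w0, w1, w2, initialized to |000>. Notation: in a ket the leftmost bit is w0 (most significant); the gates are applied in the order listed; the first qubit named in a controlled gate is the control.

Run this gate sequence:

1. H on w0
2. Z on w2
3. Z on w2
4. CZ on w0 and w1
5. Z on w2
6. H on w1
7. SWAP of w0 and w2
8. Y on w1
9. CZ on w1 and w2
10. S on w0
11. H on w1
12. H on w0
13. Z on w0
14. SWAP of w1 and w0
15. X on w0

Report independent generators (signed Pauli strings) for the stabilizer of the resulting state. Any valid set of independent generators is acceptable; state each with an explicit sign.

The stabilizer group can be generated by +XIX, -IXI, +ZIZ, among other valid generating sets.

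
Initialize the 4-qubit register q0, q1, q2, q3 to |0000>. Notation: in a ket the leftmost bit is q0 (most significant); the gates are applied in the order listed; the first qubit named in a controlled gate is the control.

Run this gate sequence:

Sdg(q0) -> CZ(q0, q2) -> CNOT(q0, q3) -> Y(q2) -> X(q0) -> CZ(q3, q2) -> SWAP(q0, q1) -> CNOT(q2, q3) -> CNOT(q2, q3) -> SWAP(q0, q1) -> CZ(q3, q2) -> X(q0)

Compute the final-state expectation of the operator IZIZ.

The observable IZIZ averages to 1. Key observation: the block from step 5 through step 12 cancels to the identity and can be dropped.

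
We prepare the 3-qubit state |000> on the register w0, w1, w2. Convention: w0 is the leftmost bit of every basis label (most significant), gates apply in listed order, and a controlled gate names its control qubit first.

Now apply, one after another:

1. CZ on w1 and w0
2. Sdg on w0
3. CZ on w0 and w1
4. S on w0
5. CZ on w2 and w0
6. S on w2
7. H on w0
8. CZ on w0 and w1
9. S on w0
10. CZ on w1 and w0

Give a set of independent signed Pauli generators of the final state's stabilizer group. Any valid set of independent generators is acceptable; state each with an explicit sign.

The stabilizer group can be generated by +YII, +IZI, +IIZ, among other valid generating sets.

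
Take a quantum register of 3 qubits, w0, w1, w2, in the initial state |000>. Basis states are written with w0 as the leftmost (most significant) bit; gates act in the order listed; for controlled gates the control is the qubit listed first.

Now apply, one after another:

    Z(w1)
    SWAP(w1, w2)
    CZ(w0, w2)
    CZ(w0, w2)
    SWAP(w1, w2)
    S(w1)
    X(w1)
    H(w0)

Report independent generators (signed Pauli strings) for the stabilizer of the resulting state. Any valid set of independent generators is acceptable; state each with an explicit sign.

One valid set of independent stabilizer generators is +XII, -IZI, +IIZ (any independent generating set of the same group is equally correct). Key observation: gates 2-5 undo each other exactly, leaving only the rest of the circuit to track.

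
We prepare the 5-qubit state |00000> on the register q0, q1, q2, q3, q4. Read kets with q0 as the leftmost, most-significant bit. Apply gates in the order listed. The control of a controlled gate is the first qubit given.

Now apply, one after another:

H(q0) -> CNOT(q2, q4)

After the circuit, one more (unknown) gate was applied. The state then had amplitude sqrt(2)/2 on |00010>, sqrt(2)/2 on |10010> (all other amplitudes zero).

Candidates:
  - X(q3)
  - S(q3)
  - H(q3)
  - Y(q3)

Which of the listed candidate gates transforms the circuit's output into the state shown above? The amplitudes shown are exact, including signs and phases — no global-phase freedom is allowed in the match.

It was X(q3) that produced the state shown.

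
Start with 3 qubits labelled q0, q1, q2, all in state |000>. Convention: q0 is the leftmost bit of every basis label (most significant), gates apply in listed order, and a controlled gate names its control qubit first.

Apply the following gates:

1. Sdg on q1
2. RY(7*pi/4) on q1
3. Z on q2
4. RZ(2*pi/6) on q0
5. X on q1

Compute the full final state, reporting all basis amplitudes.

The resulting statevector has amplitude -sqrt(2 - sqrt(2))*exp(5*I*pi/6)/2 on |000>, sqrt(sqrt(2) + 2)*exp(5*I*pi/6)/2 on |010>, and 0 on every other basis state.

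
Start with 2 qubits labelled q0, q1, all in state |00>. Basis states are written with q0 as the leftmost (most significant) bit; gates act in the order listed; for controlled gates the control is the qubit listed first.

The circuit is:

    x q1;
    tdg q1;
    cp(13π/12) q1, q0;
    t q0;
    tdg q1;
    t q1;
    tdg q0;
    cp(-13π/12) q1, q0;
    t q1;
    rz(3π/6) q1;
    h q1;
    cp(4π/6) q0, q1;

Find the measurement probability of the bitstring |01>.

The probability of measuring |01> is 1/2. Key observation: steps 2-9 multiply out to the identity, so the circuit reduces to the remaining gates.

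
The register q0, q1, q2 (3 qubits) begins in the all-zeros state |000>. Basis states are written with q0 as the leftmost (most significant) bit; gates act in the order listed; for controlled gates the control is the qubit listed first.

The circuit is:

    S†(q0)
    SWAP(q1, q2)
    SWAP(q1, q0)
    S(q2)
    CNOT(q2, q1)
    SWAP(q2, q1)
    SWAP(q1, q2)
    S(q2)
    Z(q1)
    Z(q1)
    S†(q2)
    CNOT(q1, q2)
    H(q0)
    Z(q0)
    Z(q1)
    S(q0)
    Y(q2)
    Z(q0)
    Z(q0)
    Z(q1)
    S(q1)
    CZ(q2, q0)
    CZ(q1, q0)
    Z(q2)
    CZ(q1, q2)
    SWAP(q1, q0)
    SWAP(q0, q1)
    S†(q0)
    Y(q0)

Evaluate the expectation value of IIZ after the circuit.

In the final state, IIZ has expectation -1.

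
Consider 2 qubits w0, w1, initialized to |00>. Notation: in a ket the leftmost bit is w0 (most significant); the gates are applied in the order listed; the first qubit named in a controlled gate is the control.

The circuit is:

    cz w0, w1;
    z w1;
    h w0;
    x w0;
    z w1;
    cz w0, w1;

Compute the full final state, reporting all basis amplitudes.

The final amplitudes are sqrt(2)/2 on |00>, 0 on |01>, sqrt(2)/2 on |10>, 0 on |11>.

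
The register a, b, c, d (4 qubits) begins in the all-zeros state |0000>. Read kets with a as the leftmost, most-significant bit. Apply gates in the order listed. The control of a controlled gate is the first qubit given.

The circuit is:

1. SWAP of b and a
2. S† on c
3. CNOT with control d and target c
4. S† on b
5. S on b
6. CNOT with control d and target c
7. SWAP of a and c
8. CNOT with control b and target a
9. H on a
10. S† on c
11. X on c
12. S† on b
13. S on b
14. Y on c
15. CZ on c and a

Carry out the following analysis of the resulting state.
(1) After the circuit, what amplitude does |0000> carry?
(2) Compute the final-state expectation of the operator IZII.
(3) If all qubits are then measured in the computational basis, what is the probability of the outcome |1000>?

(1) |0000> carries amplitude -sqrt(2)*I/2 in the final state. Key observation: steps 3-6 multiply out to the identity, so the circuit reduces to the remaining gates.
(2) In the final state, IZII has expectation 1.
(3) A full measurement returns |1000> with probability 1/2.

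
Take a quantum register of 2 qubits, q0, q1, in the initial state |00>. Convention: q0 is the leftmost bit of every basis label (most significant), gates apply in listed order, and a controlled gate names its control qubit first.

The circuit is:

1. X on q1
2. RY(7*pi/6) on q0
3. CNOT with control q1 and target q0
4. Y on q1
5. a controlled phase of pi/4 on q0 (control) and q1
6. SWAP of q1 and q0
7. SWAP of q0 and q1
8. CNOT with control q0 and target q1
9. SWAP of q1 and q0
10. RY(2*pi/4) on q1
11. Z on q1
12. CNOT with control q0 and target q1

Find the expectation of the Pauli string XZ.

The observable XZ averages to 1/2.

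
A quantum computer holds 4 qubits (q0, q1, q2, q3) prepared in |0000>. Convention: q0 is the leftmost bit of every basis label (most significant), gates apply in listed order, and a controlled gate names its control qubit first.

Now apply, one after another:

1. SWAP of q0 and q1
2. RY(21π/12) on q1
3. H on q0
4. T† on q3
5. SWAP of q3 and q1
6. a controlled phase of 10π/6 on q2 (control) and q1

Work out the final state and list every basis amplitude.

After the circuit, the state carries amplitude -sqrt(2*sqrt(2) + 4)/4 on |0000>, sqrt(4 - 2*sqrt(2))/4 on |0001>, -sqrt(2*sqrt(2) + 4)/4 on |1000>, sqrt(4 - 2*sqrt(2))/4 on |1001>, and 0 on every other basis state.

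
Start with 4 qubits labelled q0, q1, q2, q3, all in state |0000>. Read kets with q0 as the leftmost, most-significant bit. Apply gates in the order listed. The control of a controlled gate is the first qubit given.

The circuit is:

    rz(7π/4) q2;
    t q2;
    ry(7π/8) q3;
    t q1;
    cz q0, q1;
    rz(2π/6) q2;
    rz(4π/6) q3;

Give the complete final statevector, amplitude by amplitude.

The final amplitudes are exp(5*I*pi/8)*sin(pi/16) on |0000>, -exp(7*I*pi/24)*cos(pi/16) on |0001>, and 0 on every other basis state.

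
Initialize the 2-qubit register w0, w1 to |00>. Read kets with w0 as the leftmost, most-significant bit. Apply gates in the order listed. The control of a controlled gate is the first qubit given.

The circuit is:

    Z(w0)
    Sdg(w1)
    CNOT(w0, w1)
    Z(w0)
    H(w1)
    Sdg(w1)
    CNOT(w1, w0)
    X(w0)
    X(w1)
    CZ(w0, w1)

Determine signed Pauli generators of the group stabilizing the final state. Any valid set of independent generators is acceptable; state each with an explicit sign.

The final state is stabilized by the group generated by -XY, +ZZ; other independent generating sets are equally valid.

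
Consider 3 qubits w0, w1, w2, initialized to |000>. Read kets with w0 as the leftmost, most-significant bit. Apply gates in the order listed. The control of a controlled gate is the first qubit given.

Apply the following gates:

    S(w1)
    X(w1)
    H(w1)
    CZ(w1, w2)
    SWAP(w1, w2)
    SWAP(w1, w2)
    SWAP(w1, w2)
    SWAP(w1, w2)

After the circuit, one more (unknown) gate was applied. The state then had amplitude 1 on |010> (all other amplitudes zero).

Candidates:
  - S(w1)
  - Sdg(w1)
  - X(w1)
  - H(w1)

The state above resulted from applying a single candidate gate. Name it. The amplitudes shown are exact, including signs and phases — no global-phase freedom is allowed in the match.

The unique candidate consistent with the amplitudes is H(w1).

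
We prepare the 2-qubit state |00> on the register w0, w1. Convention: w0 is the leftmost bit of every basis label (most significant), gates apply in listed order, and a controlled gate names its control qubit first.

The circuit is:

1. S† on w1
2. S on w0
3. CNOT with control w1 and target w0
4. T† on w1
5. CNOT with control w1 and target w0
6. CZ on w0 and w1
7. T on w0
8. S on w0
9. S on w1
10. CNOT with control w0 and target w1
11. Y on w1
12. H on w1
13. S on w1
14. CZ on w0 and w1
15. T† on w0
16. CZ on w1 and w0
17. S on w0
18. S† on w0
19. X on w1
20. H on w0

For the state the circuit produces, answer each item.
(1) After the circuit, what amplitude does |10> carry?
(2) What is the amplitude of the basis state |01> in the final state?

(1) The final state's coefficient on |10> equals 1/2.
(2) The final state's coefficient on |01> equals I/2.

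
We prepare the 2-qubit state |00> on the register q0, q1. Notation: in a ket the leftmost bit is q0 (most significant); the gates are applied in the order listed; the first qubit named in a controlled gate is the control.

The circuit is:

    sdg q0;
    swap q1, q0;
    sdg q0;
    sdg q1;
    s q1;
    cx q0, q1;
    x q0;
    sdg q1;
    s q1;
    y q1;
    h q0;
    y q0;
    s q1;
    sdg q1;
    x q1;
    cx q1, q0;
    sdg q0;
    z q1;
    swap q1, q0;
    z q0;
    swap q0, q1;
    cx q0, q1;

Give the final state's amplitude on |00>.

The amplitude on |00> is -sqrt(2)/2. Key observation: steps 13-14 multiply out to the identity, so the circuit reduces to the remaining gates.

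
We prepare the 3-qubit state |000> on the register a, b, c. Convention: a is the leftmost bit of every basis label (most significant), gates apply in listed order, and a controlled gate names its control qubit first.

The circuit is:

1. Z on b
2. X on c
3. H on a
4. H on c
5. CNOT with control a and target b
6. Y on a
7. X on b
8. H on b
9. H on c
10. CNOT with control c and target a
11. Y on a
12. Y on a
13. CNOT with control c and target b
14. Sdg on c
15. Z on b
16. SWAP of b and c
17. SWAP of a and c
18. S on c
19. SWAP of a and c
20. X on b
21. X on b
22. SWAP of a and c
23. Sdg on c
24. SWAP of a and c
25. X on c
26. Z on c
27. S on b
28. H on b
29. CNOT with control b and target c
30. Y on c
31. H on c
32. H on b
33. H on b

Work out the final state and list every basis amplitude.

The resulting statevector has amplitude 1/2 on |000>, 0 on |001>, 1/2 on |010>, 0 on |011>, 0 on |100>, 1/2 on |101>, 0 on |110>, -1/2 on |111>. Key observation: steps 17-24 multiply out to the identity, so the circuit reduces to the remaining gates.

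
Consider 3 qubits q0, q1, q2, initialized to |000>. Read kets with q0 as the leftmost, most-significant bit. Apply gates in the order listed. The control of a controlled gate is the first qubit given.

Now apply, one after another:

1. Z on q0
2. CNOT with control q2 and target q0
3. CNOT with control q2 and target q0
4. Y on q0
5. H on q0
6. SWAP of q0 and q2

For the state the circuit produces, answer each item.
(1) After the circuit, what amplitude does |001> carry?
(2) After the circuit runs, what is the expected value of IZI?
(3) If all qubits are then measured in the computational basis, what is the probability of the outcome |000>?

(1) |001> carries amplitude -sqrt(2)*I/2 in the final state.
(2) The expectation value of IZI is 1.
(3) The probability of measuring |000> is 1/2.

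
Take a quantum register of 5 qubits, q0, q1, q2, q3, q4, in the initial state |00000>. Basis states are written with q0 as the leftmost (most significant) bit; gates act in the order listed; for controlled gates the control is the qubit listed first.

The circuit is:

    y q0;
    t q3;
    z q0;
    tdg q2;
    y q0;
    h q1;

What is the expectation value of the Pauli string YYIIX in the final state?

The expectation value of YYIIX is 0.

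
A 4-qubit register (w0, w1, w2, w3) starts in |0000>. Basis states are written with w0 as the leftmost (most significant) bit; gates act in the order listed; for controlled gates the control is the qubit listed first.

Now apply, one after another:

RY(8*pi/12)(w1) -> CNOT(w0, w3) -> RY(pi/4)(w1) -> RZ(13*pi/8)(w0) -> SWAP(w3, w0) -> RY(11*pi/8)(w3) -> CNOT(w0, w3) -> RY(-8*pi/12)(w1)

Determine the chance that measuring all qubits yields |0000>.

A full measurement returns |0000> with probability (2 - sqrt(2 - sqrt(2)))*(sqrt(2) + 2)/16.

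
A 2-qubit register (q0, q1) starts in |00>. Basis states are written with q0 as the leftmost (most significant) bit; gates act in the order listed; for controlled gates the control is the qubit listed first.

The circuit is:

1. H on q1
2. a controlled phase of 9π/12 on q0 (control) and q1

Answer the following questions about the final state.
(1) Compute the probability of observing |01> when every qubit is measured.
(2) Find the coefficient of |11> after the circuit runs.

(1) Outcome |01> occurs with probability 1/2.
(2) The amplitude on |11> is 0.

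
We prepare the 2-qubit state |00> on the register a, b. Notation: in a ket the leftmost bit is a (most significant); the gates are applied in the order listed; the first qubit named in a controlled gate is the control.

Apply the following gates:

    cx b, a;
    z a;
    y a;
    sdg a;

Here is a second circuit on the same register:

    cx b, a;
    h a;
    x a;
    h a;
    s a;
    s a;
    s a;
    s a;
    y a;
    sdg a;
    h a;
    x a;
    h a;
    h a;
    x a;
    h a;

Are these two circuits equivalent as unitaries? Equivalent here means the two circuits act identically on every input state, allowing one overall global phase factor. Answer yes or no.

Yes: on every input state the two circuits agree up to one overall phase factor.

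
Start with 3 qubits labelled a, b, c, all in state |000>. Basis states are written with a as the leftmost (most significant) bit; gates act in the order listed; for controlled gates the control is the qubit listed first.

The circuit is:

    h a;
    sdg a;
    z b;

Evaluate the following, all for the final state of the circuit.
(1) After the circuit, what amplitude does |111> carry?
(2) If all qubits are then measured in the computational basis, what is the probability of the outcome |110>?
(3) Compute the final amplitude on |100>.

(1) The amplitude on |111> is 0.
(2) A full measurement returns |110> with probability 0.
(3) The amplitude on |100> is -sqrt(2)*I/2.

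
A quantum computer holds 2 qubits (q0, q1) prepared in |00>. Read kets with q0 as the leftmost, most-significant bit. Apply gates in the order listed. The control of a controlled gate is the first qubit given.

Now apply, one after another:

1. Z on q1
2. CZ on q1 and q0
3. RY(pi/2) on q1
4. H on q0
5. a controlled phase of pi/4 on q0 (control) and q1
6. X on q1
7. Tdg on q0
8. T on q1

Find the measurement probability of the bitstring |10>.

A full measurement returns |10> with probability 1/4.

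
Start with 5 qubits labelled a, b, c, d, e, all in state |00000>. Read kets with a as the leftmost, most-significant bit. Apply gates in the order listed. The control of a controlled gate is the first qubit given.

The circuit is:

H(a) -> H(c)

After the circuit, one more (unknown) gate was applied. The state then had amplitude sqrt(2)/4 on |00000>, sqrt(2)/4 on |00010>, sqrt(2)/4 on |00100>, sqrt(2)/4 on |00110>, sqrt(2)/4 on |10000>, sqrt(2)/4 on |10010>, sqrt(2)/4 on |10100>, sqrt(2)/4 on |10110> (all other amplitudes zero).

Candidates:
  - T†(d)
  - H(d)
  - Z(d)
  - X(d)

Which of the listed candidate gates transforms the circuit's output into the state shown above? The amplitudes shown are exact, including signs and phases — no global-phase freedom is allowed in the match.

The applied gate was H(d).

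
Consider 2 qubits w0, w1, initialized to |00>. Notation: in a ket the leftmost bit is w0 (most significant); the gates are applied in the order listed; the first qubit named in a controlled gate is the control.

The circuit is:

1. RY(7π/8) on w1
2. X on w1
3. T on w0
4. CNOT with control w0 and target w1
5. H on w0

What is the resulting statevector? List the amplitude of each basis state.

The resulting statevector has amplitude sqrt(2)*cos(pi/16)/2 on |00>, sqrt(2)*sin(pi/16)/2 on |01>, sqrt(2)*cos(pi/16)/2 on |10>, sqrt(2)*sin(pi/16)/2 on |11>.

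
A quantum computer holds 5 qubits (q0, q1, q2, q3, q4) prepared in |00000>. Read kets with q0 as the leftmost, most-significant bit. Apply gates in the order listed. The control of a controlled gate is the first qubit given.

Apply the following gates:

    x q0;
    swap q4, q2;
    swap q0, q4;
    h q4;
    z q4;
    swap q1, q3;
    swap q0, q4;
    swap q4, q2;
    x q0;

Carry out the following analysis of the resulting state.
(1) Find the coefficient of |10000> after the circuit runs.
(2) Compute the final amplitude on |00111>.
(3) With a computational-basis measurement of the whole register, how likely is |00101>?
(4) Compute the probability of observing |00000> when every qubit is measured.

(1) |10000> carries amplitude sqrt(2)/2 in the final state.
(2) |00111> carries amplitude 0 in the final state.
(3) A full measurement returns |00101> with probability 0.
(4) Outcome |00000> occurs with probability 1/2.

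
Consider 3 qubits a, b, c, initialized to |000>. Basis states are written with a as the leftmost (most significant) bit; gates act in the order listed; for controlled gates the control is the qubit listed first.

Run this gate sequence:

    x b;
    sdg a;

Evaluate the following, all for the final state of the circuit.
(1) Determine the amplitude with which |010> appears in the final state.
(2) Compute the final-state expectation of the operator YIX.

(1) The amplitude on |010> is 1.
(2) In the final state, YIX has expectation 0.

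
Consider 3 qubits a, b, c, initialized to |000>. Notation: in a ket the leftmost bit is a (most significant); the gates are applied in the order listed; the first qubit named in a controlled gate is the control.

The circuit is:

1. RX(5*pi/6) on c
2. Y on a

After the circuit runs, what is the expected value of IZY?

The expectation value of IZY is -1/2.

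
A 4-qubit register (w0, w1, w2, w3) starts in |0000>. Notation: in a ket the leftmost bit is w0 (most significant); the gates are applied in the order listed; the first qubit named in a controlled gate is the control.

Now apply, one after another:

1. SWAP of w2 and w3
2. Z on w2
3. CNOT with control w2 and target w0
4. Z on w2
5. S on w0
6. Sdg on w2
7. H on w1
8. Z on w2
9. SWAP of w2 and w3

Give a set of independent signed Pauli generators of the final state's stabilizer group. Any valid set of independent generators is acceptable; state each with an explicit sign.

One valid set of independent stabilizer generators is +IXII, +ZIII, +IIZI, +IIIZ (any independent generating set of the same group is equally correct).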